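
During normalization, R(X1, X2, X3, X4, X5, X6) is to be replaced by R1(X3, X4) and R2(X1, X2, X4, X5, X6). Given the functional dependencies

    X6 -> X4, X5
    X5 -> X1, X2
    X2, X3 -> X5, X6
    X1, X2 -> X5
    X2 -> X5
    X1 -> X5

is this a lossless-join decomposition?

No

Common attributes: R1 ∩ R2 = {X4}.
No dependency enlarges {X4}, so (X4)⁺ = {X4}.
The closure contains neither all of R1 = {X3, X4} nor all of R2 = {X1, X2, X4, X5, X6}, so the common attributes are not a superkey of either fragment. The join is lossy.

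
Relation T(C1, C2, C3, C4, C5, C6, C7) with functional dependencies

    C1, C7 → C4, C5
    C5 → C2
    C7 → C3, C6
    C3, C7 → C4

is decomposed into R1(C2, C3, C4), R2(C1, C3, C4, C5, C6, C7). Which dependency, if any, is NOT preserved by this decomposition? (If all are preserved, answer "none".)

Check C5 → C2: no single fragment contains all of {C2, C5}, and the restricted closure of {C5} across the fragments never reaches {C2}.
C1, C7 → C4, C5 is preserved.
C7 → C3, C6 is preserved.
C3, C7 → C4 is preserved.

C5 → C2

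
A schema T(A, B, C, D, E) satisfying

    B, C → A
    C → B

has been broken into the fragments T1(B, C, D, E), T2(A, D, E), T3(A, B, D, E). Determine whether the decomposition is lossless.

Chase test. Columns are A, B, C, D, E; row i has aⱼ where attribute j ∈ Ti, else bᵢⱼ.
Initial tableau (one row per fragment):
  row 1: b11 a2 a3 a4 a5
  row 2: a1 b22 b23 a4 a5
  row 3: a1 a2 b33 a4 a5
No row becomes fully distinguished — the join is lossy.

No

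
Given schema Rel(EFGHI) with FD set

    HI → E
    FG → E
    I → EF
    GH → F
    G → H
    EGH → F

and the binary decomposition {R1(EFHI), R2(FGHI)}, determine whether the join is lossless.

Yes

Common attributes: R1 ∩ R2 = {FHI}.
Closure of {FHI}: HI → E applies, adding E. So (FHI)⁺ = {EFHI}.
This closure contains every attribute of R1, so R1 ∩ R2 → R1. The join is lossless.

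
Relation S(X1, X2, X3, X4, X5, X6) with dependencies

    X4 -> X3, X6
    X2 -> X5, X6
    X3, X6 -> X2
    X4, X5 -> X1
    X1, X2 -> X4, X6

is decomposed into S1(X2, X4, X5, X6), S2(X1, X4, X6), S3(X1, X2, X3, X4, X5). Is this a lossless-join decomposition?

Chase test. Columns are X1, X2, X3, X4, X5, X6; row i has aⱼ where attribute j ∈ Si, else bᵢⱼ.
Initial tableau (one row per fragment):
  row 1: b11 a2 b13 a4 a5 a6
  row 2: a1 b22 b23 a4 b25 a6
  row 3: a1 a2 a3 a4 a5 b36
Rows 1 and 2 agree on X4; apply X4→X3, X6 and equate their X3, X6 entries.
Rows 1 and 3 agree on X4; apply X4→X3, X6 and equate their X3, X6 entries.
Rows 1 and 2 agree on X3, X6; apply X3, X6→X2 and equate their X2 entries.
Rows 1 and 3 agree on X4, X5; apply X4, X5→X1 and equate their X1 entries.
Rows 1 and 2 agree on X2; apply X2→X5, X6 and equate their X5, X6 entries.
Row 1 is now all distinguished symbols — the join is lossless.

Yes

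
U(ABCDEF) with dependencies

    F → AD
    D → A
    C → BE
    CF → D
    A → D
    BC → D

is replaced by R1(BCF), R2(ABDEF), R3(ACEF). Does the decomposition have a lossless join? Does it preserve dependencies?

Lossless test (chase): Rows 1 and 2 agree on F; apply F→AD and equate their AD entries. Rows 1 and 3 agree on F; apply F→AD and equate their AD entries. Rows 1 and 3 agree on C; apply C→BE and equate their BE entries. Row 1 is now all distinguished symbols — the join is lossless.
Dependency preservation: C → BE; CF → D; BC → D are not contained in any single fragment, but the restricted closure of each left-hand side across the fragments still reaches the right-hand side; the remaining FDs each lie inside some fragment. All dependencies are preserved.

lossless and dependency-preserving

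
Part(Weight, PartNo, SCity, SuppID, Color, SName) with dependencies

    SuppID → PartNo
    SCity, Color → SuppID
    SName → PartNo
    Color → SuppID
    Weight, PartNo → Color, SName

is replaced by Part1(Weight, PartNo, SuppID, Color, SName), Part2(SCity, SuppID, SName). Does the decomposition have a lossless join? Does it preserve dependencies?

lossy but dependency-preserving

Lossless test: (SuppID, SName)⁺ = {PartNo, SuppID, SName}, which is a superkey of neither fragment — lossy.
Dependency preservation: SCity, Color → SuppID is not contained in any single fragment, but the restricted closure of its left-hand side across the fragments still reaches the right-hand side; the remaining FDs each lie inside some fragment. All dependencies are preserved.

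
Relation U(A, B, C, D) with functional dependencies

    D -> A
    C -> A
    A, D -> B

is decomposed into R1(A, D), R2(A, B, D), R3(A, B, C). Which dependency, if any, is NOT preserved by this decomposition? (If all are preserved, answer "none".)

none

D → A lies within R1.
C → A lies within R3.
A, D → B lies within R2.
Every dependency is enforceable on the fragments, so the decomposition is dependency-preserving.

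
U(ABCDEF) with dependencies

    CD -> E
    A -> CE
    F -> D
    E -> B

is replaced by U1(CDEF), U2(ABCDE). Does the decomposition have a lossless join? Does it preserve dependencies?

Lossless test: (CDE)⁺ = {BCDE}, which is a superkey of neither fragment — lossy.
Dependency preservation: every FD's attributes lie within a single fragment, so each can be enforced locally — preserved.

lossy but dependency-preserving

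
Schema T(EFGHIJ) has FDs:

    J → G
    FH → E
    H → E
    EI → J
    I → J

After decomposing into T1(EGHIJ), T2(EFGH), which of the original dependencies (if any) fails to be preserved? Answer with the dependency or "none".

J → G lies within T1.
FH → E lies within T2.
H → E lies within T1.
EI → J lies within T1.
I → J lies within T1.
Every dependency is enforceable on the fragments, so the decomposition is dependency-preserving.

none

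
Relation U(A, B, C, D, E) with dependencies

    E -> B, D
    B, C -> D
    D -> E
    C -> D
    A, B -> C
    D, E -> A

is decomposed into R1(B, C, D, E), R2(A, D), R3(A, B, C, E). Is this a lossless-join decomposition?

Chase test. Columns are A, B, C, D, E; row i has aⱼ where attribute j ∈ Ri, else bᵢⱼ.
Initial tableau (one row per fragment):
  row 1: b11 a2 a3 a4 a5
  row 2: a1 b22 b23 a4 b25
  row 3: a1 a2 a3 b34 a5
Rows 1 and 3 agree on E; apply E→B, D and equate their B, D entries.
Rows 1 and 2 agree on D; apply D→E and equate their E entries.
Rows 1 and 2 agree on D, E; apply D, E→A and equate their A entries.
Rows 1 and 2 agree on E; apply E→B, D and equate their B, D entries.
Rows 1 and 2 agree on A, B; apply A, B→C and equate their C entries.
Row 1 is now all distinguished symbols — the join is lossless.

Yes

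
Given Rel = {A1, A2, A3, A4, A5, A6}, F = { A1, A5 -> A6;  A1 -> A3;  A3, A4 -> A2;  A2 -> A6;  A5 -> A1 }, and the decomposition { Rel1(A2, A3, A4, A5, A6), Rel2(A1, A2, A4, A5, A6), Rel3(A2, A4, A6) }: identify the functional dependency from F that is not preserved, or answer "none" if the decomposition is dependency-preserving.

A1 -> A3

Check A1 → A3: no single fragment contains all of {A1, A3}, and the restricted closure of {A1} across the fragments never reaches {A3}.
A1, A5 → A6 is preserved.
A3, A4 → A2 is preserved.
A2 → A6 is preserved.
A5 → A1 is preserved.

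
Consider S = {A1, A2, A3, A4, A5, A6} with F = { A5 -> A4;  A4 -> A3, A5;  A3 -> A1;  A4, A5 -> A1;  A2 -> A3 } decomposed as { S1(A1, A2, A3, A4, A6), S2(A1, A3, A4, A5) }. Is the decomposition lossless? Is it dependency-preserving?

Lossless test: (A1, A3, A4)⁺ = {A1, A3, A4, A5}, which contains all of one fragment — lossless.
Dependency preservation: every FD's attributes lie within a single fragment, so each can be enforced locally — preserved.

lossless and dependency-preserving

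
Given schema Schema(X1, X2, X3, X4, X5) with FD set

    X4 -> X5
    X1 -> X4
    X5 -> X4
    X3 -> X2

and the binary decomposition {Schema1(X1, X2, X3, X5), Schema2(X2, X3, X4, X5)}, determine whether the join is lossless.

Common attributes: Schema1 ∩ Schema2 = {X2, X3, X5}.
Closure of {X2, X3, X5}: X5 → X4 applies, adding X4. So (X2, X3, X5)⁺ = {X2, X3, X4, X5}.
This closure contains every attribute of Schema2, so Schema1 ∩ Schema2 → Schema2. The join is lossless.

Yes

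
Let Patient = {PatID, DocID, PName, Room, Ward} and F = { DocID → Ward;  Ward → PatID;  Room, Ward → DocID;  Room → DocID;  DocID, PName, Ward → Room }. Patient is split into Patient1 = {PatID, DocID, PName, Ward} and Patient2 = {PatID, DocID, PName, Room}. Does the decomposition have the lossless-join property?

Yes

Common attributes: Patient1 ∩ Patient2 = {PatID, DocID, PName}.
Closure of {PatID, DocID, PName}: DocID → Ward applies, adding Ward; DocID, PName, Ward → Room applies, adding Room. So (PatID, DocID, PName)⁺ = {PatID, DocID, PName, Room, Ward}.
This closure contains every attribute of Patient1, so Patient1 ∩ Patient2 → Patient1. The join is lossless.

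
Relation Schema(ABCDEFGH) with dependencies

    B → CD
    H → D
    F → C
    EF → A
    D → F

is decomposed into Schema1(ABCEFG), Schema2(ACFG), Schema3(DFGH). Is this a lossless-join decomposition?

No

Chase test. Columns are ABCDEFGH; row i has aⱼ where attribute j ∈ Schemai, else bᵢⱼ.
Initial tableau (one row per fragment):
  row 1: a1 a2 a3 b14 a5 a6 a7 b18
  row 2: a1 b22 a3 b24 b25 a6 a7 b28
  row 3: b31 b32 b33 a4 b35 a6 a7 a8
Rows 1 and 3 agree on F; apply F→C and equate their C entries.
No row becomes fully distinguished — the join is lossy.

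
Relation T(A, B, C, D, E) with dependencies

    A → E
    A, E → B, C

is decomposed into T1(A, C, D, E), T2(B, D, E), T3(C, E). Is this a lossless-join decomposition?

Chase test. Columns are A, B, C, D, E; row i has aⱼ where attribute j ∈ Ti, else bᵢⱼ.
Initial tableau (one row per fragment):
  row 1: a1 b12 a3 a4 a5
  row 2: b21 a2 b23 a4 a5
  row 3: b31 b32 a3 b34 a5
No row becomes fully distinguished — the join is lossy.

No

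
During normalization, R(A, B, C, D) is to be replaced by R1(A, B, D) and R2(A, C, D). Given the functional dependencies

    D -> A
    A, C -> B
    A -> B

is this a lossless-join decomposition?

Yes

Common attributes: R1 ∩ R2 = {A, D}.
Closure of {A, D}: A → B applies, adding B. So (A, D)⁺ = {A, B, D}.
This closure contains every attribute of R1, so R1 ∩ R2 → R1. The join is lossless.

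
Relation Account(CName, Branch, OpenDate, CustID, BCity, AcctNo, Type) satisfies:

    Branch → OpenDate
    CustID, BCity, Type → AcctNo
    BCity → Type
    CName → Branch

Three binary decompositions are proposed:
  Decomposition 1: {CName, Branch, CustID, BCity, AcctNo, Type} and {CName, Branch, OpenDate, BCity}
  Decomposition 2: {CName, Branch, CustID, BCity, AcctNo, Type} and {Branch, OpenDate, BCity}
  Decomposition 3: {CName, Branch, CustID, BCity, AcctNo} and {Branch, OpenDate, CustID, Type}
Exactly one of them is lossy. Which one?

Decomposition 3

Decomposition 1: common = {CName, Branch, BCity}, closure = {CName, Branch, OpenDate, BCity, Type} → lossless.
Decomposition 2: common = {Branch, BCity}, closure = {Branch, OpenDate, BCity, Type} → lossless.
Decomposition 3: common = {Branch, CustID}, closure = {Branch, OpenDate, CustID} → lossy.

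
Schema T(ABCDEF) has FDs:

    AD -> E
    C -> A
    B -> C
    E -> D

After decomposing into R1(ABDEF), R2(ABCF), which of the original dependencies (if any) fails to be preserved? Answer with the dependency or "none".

none

AD → E lies within R1.
C → A lies within R2.
B → C lies within R2.
E → D lies within R1.
Every dependency is enforceable on the fragments, so the decomposition is dependency-preserving.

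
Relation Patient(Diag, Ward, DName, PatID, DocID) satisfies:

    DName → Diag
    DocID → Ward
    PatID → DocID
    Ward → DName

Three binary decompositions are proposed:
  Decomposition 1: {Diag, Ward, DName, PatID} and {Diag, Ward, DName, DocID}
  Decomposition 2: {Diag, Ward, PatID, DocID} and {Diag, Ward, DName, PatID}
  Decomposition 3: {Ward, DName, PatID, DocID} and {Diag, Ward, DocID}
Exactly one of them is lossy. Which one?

Decomposition 1: common = {Diag, Ward, DName}, closure = {Diag, Ward, DName} → lossy.
Decomposition 2: common = {Diag, Ward, PatID}, closure = {Diag, Ward, DName, PatID, DocID} → lossless.
Decomposition 3: common = {Ward, DocID}, closure = {Diag, Ward, DName, DocID} → lossless.

Decomposition 1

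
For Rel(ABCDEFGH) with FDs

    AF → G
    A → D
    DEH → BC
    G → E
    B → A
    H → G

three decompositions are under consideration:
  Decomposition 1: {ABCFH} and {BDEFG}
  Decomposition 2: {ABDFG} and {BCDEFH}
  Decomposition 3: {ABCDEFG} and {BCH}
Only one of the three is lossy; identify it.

Decomposition 1: common = {BF}, closure = {ABDEFG} → lossless.
Decomposition 2: common = {BDF}, closure = {ABDEFG} → lossless.
Decomposition 3: common = {BC}, closure = {ABCD} → lossy.

Decomposition 3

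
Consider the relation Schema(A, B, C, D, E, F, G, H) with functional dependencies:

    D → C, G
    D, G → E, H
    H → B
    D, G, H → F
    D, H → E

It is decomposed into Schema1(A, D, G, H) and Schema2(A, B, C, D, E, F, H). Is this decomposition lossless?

Yes

Common attributes: Schema1 ∩ Schema2 = {A, D, H}.
Closure of {A, D, H}: D → C, G applies, adding C, G; D, G → E, H applies, adding E; H → B applies, adding B; D, G, H → F applies, adding F. So (A, D, H)⁺ = {A, B, C, D, E, F, G, H}.
This closure contains every attribute of Schema1, so Schema1 ∩ Schema2 → Schema1. The join is lossless.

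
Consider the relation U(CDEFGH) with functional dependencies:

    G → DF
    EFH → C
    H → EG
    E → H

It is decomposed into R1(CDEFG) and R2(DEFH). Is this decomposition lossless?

Common attributes: R1 ∩ R2 = {DEF}.
Closure of {DEF}: E → H applies, adding H; EFH → C applies, adding C; H → EG applies, adding G. So (DEF)⁺ = {CDEFGH}.
This closure contains every attribute of R1, so R1 ∩ R2 → R1. The join is lossless.

Yes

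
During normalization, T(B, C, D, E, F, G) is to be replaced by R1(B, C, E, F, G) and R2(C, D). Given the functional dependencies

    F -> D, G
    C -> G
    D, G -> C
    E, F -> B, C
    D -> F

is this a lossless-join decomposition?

Common attributes: R1 ∩ R2 = {C}.
Closure of {C}: C → G applies, adding G. So (C)⁺ = {C, G}.
The closure contains neither all of R1 = {B, C, E, F, G} nor all of R2 = {C, D}, so the common attributes are not a superkey of either fragment. The join is lossy.

No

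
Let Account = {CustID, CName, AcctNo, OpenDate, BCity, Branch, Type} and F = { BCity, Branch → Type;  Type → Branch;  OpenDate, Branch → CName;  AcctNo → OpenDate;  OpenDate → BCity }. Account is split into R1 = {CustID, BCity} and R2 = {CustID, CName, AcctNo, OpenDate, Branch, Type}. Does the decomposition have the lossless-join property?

Common attributes: R1 ∩ R2 = {CustID}.
No dependency enlarges {CustID}, so (CustID)⁺ = {CustID}.
The closure contains neither all of R1 = {CustID, BCity} nor all of R2 = {CustID, CName, AcctNo, OpenDate, Branch, Type}, so the common attributes are not a superkey of either fragment. The join is lossy.

No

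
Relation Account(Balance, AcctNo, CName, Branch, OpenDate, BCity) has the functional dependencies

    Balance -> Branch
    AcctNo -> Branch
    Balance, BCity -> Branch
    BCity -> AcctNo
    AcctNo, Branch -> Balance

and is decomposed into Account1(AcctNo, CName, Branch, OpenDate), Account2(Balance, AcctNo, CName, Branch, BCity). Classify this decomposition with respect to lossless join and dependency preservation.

Lossless test: (AcctNo, CName, Branch)⁺ = {Balance, AcctNo, CName, Branch}, which is a superkey of neither fragment — lossy.
Dependency preservation: every FD's attributes lie within a single fragment, so each can be enforced locally — preserved.

lossy but dependency-preserving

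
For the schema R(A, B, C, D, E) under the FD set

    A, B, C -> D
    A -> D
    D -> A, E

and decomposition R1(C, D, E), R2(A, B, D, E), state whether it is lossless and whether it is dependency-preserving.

lossy but dependency-preserving

Lossless test: (D, E)⁺ = {A, D, E}, which is a superkey of neither fragment — lossy.
Dependency preservation: A, B, C → D is not contained in any single fragment, but the restricted closure of its left-hand side across the fragments still reaches the right-hand side; the remaining FDs each lie inside some fragment. All dependencies are preserved.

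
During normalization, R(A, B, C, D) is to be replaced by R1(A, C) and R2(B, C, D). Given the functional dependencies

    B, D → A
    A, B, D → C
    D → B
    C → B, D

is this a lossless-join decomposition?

Common attributes: R1 ∩ R2 = {C}.
Closure of {C}: C → B, D applies, adding B, D; B, D → A applies, adding A. So (C)⁺ = {A, B, C, D}.
This closure contains every attribute of R1, so R1 ∩ R2 → R1. The join is lossless.

Yes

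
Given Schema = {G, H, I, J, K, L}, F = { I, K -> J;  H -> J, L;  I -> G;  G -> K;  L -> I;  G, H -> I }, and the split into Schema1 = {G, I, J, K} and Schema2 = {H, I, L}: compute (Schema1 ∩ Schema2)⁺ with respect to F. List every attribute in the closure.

Schema1 ∩ Schema2 = {I}.
I → G applies, adding G
G → K applies, adding K
I, K → J applies, adding J
Closure: {G, I, J, K}.

G, I, J, K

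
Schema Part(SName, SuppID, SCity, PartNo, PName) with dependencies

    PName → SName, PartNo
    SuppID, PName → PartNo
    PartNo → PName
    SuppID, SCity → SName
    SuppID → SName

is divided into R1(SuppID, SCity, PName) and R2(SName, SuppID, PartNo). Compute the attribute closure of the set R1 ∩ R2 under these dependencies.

SName, SuppID

R1 ∩ R2 = {SuppID}.
SuppID → SName applies, adding SName
Closure: {SName, SuppID}.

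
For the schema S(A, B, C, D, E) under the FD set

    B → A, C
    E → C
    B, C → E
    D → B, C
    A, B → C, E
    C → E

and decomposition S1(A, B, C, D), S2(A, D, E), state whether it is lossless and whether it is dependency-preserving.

lossless but not dependency-preserving

Lossless test: (A, D)⁺ = {A, B, C, D, E}, which contains all of one fragment — lossless.
Dependency preservation: the restricted closure of {E} across the fragments never reaches {C}, so E → C cannot be enforced without a join — not preserved.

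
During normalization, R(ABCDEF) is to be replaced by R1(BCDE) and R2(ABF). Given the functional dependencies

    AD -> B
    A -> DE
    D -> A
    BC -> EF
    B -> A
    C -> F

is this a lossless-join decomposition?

No

Common attributes: R1 ∩ R2 = {B}.
Closure of {B}: B → A applies, adding A; A → DE applies, adding DE. So (B)⁺ = {ABDE}.
The closure contains neither all of R1 = {BCDE} nor all of R2 = {ABF}, so the common attributes are not a superkey of either fragment. The join is lossy.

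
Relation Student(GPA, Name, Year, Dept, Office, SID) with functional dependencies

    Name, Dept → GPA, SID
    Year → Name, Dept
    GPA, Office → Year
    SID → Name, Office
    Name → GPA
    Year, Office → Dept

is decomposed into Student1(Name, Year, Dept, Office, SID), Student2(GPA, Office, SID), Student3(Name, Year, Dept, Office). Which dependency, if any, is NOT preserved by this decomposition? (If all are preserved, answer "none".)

Check Name → GPA: no single fragment contains all of {GPA, Name}, and the restricted closure of {Name} across the fragments never reaches {GPA}.
Name, Dept → GPA, SID is preserved.
Year → Name, Dept is preserved.
GPA, Office → Year is preserved.
SID → Name, Office is preserved.
Year, Office → Dept is preserved.

Name → GPA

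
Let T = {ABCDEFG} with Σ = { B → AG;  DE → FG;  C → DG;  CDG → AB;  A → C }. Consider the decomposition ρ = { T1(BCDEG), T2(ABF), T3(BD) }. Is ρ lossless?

Chase test. Columns are ABCDEFG; row i has aⱼ where attribute j ∈ Ti, else bᵢⱼ.
Initial tableau (one row per fragment):
  row 1: b11 a2 a3 a4 a5 b16 a7
  row 2: a1 a2 b23 b24 b25 a6 b27
  row 3: b31 a2 b33 a4 b35 b36 b37
Rows 1 and 2 agree on B; apply B→AG and equate their AG entries.
Rows 1 and 3 agree on B; apply B→AG and equate their AG entries.
Rows 1 and 2 agree on A; apply A→C and equate their C entries.
Rows 1 and 3 agree on A; apply A→C and equate their C entries.
Rows 1 and 2 agree on C; apply C→DG and equate their DG entries.
No row becomes fully distinguished — the join is lossy.

No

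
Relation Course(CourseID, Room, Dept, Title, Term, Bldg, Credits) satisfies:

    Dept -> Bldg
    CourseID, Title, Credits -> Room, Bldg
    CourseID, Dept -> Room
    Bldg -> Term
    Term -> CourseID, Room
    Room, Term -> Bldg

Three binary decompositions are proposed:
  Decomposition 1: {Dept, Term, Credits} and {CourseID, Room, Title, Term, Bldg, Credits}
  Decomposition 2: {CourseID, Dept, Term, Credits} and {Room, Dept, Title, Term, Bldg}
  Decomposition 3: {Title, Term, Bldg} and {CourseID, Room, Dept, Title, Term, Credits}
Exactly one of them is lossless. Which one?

Decomposition 1: common = {Term, Credits}, closure = {CourseID, Room, Term, Bldg, Credits} → lossy.
Decomposition 2: common = {Dept, Term}, closure = {CourseID, Room, Dept, Term, Bldg} → lossy.
Decomposition 3: common = {Title, Term}, closure = {CourseID, Room, Title, Term, Bldg} → lossless.

Decomposition 3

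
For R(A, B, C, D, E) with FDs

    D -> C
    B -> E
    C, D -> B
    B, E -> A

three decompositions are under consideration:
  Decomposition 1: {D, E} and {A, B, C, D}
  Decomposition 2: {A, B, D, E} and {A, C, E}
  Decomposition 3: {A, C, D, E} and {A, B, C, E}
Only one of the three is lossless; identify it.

Decomposition 1: common = {D}, closure = {A, B, C, D, E} → lossless.
Decomposition 2: common = {A, E}, closure = {A, E} → lossy.
Decomposition 3: common = {A, C, E}, closure = {A, C, E} → lossy.

Decomposition 1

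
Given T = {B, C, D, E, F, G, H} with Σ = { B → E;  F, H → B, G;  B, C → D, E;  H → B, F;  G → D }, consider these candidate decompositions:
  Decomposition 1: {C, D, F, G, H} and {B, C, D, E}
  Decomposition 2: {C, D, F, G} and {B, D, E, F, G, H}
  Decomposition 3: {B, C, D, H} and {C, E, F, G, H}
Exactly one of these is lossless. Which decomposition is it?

Decomposition 1: common = {C, D}, closure = {C, D} → lossy.
Decomposition 2: common = {D, F, G}, closure = {D, F, G} → lossy.
Decomposition 3: common = {C, H}, closure = {B, C, D, E, F, G, H} → lossless.

Decomposition 3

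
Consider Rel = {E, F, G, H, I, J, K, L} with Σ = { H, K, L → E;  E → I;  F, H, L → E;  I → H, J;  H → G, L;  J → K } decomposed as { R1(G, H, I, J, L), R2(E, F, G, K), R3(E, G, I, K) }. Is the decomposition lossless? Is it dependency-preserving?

Lossless test (chase): Rows 2 and 3 agree on E; apply E→I and equate their I entries. Rows 1 and 2 agree on I; apply I→H, J and equate their H, J entries. Rows 1 and 3 agree on I; apply I→H, J and equate their H, J entries. Rows 1 and 2 agree on H; apply H→G, L and equate their G, L entries. Rows 1 and 3 agree on H; apply H→G, L and equate their G, L entries. Rows 1 and 2 agree on J; apply J→K and equate their K entries. Rows 1 and 2 agree on H, K, L; apply H, K, L→E and equate their E entries. Row 2 is now all distinguished symbols — the join is lossless.
Dependency preservation: the restricted closure of {H, K, L} across the fragments never reaches {E}, so H, K, L → E cannot be enforced without a join — not preserved.

lossless but not dependency-preserving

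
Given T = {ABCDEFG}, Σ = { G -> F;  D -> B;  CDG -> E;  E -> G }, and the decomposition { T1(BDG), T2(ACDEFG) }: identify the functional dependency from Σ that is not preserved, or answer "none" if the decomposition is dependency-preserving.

G → F lies within T2.
D → B lies within T1.
CDG → E lies within T2.
E → G lies within T2.
Every dependency is enforceable on the fragments, so the decomposition is dependency-preserving.

none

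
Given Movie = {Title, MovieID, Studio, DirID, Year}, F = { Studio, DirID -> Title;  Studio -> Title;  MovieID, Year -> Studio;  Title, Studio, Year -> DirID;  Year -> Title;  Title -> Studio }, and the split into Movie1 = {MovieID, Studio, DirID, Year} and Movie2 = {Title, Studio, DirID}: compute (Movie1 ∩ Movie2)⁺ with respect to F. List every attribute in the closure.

Movie1 ∩ Movie2 = {Studio, DirID}.
Studio, DirID → Title applies, adding Title
Closure: {Title, Studio, DirID}.

Title, Studio, DirID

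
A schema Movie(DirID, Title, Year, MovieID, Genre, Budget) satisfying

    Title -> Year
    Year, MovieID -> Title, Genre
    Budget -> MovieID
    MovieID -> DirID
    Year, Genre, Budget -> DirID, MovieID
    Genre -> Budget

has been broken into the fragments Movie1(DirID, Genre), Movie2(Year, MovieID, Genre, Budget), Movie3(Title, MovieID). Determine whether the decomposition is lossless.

No

Chase test. Columns are DirID, Title, Year, MovieID, Genre, Budget; row i has aⱼ where attribute j ∈ Moviei, else bᵢⱼ.
Initial tableau (one row per fragment):
  row 1: a1 b12 b13 b14 a5 b16
  row 2: b21 b22 a3 a4 a5 a6
  row 3: b31 a2 b33 a4 b35 b36
Rows 2 and 3 agree on MovieID; apply MovieID→DirID and equate their DirID entries.
Rows 1 and 2 agree on Genre; apply Genre→Budget and equate their Budget entries.
Rows 1 and 2 agree on Budget; apply Budget→MovieID and equate their MovieID entries.
Rows 1 and 2 agree on MovieID; apply MovieID→DirID and equate their DirID entries.
No row becomes fully distinguished — the join is lossy.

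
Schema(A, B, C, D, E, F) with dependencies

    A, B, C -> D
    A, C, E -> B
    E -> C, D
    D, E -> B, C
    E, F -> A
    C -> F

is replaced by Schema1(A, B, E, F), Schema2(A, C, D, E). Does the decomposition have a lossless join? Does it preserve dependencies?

Lossless test: (A, E)⁺ = {A, B, C, D, E, F}, which contains all of one fragment — lossless.
Dependency preservation: the restricted closure of {A, B, C} across the fragments never reaches {D}, so A, B, C → D cannot be enforced without a join — not preserved.

lossless but not dependency-preserving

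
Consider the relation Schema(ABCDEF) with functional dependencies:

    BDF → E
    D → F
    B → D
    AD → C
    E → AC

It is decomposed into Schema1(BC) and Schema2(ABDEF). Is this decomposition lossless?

Yes

Common attributes: Schema1 ∩ Schema2 = {B}.
Closure of {B}: B → D applies, adding D; D → F applies, adding F; BDF → E applies, adding E; E → AC applies, adding AC. So (B)⁺ = {ABCDEF}.
This closure contains every attribute of Schema1, so Schema1 ∩ Schema2 → Schema1. The join is lossless.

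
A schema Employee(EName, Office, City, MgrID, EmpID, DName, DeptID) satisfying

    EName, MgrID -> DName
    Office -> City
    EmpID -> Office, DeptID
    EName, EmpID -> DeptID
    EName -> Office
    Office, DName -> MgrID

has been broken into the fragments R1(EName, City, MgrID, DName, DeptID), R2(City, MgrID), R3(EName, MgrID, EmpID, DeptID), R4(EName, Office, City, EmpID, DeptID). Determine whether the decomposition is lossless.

Chase test. Columns are EName, Office, City, MgrID, EmpID, DName, DeptID; row i has aⱼ where attribute j ∈ Ri, else bᵢⱼ.
Initial tableau (one row per fragment):
  row 1: a1 b12 a3 a4 b15 a6 a7
  row 2: b21 b22 a3 a4 b25 b26 b27
  row 3: a1 b32 b33 a4 a5 b36 a7
  row 4: a1 a2 a3 b44 a5 b46 a7
Rows 1 and 3 agree on EName, MgrID; apply EName, MgrID→DName and equate their DName entries.
Rows 3 and 4 agree on EmpID; apply EmpID→Office, DeptID and equate their Office, DeptID entries.
Rows 1 and 3 agree on EName; apply EName→Office and equate their Office entries.
Rows 1 and 3 agree on Office; apply Office→City and equate their City entries.
Row 3 is now all distinguished symbols — the join is lossless.

Yes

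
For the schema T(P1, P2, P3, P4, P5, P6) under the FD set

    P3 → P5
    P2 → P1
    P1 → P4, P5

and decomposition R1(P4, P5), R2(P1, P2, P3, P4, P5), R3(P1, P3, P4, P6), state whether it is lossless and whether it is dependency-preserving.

lossy but dependency-preserving

Lossless test (chase): Rows 2 and 3 agree on P3; apply P3→P5 and equate their P5 entries. No row becomes fully distinguished — the join is lossy.
Dependency preservation: every FD's attributes lie within a single fragment, so each can be enforced locally — preserved.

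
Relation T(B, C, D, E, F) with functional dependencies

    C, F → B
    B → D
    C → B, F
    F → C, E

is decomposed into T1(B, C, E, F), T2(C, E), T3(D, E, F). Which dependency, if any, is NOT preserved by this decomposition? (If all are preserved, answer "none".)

Check B → D: no single fragment contains all of {B, D}, and the restricted closure of {B} across the fragments never reaches {D}.
C, F → B is preserved.
C → B, F is preserved.
F → C, E is preserved.

B → D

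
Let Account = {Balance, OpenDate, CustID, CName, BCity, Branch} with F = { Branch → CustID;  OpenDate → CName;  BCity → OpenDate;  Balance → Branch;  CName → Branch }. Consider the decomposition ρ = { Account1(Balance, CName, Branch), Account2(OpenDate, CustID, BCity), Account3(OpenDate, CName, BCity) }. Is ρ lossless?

Chase test. Columns are Balance, OpenDate, CustID, CName, BCity, Branch; row i has aⱼ where attribute j ∈ Accounti, else bᵢⱼ.
Initial tableau (one row per fragment):
  row 1: a1 b12 b13 a4 b15 a6
  row 2: b21 a2 a3 b24 a5 b26
  row 3: b31 a2 b33 a4 a5 b36
Rows 2 and 3 agree on OpenDate; apply OpenDate→CName and equate their CName entries.
Rows 1 and 2 agree on CName; apply CName→Branch and equate their Branch entries.
Rows 1 and 3 agree on CName; apply CName→Branch and equate their Branch entries.
Rows 1 and 2 agree on Branch; apply Branch→CustID and equate their CustID entries.
Rows 1 and 3 agree on Branch; apply Branch→CustID and equate their CustID entries.
No row becomes fully distinguished — the join is lossy.

No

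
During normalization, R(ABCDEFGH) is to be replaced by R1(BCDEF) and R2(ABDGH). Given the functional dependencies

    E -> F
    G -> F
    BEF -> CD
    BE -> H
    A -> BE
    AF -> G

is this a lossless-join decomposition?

Common attributes: R1 ∩ R2 = {BD}.
No dependency enlarges {BD}, so (BD)⁺ = {BD}.
The closure contains neither all of R1 = {BCDEF} nor all of R2 = {ABDGH}, so the common attributes are not a superkey of either fragment. The join is lossy.

No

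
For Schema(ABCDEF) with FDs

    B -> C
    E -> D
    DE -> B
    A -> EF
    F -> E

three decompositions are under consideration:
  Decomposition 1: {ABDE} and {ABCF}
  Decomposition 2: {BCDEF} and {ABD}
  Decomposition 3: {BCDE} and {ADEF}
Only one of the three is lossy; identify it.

Decomposition 1: common = {AB}, closure = {ABCDEF} → lossless.
Decomposition 2: common = {BD}, closure = {BCD} → lossy.
Decomposition 3: common = {DE}, closure = {BCDE} → lossless.

Decomposition 2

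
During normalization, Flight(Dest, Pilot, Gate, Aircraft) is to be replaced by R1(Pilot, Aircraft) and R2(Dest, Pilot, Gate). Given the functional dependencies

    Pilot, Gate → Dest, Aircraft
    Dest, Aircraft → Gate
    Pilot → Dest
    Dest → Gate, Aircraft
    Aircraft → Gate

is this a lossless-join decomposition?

Yes

Common attributes: R1 ∩ R2 = {Pilot}.
Closure of {Pilot}: Pilot → Dest applies, adding Dest; Dest → Gate, Aircraft applies, adding Gate, Aircraft. So (Pilot)⁺ = {Dest, Pilot, Gate, Aircraft}.
This closure contains every attribute of R1, so R1 ∩ R2 → R1. The join is lossless.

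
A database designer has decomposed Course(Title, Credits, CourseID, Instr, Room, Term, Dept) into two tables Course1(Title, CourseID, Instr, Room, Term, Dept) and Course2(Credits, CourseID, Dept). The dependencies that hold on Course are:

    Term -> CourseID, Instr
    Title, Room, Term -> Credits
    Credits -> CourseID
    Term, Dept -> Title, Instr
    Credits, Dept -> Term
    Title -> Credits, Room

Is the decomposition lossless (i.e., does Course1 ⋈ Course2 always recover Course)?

No

Common attributes: Course1 ∩ Course2 = {CourseID, Dept}.
No dependency enlarges {CourseID, Dept}, so (CourseID, Dept)⁺ = {CourseID, Dept}.
The closure contains neither all of Course1 = {Title, CourseID, Instr, Room, Term, Dept} nor all of Course2 = {Credits, CourseID, Dept}, so the common attributes are not a superkey of either fragment. The join is lossy.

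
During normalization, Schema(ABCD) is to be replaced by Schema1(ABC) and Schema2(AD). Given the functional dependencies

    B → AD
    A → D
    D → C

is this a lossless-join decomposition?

Yes

Common attributes: Schema1 ∩ Schema2 = {A}.
Closure of {A}: A → D applies, adding D; D → C applies, adding C. So (A)⁺ = {ACD}.
This closure contains every attribute of Schema2, so Schema1 ∩ Schema2 → Schema2. The join is lossless.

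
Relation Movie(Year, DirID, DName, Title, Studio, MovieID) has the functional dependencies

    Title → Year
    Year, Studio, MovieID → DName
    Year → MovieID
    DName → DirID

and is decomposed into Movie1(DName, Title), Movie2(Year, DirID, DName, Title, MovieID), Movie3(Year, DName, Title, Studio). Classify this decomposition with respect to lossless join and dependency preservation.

lossless and dependency-preserving

Lossless test (chase): Rows 1 and 2 agree on Title; apply Title→Year and equate their Year entries. Rows 1 and 2 agree on Year; apply Year→MovieID and equate their MovieID entries. Rows 1 and 3 agree on Year; apply Year→MovieID and equate their MovieID entries. Rows 1 and 2 agree on DName; apply DName→DirID and equate their DirID entries. Rows 1 and 3 agree on DName; apply DName→DirID and equate their DirID entries. Row 3 is now all distinguished symbols — the join is lossless.
Dependency preservation: Year, Studio, MovieID → DName is not contained in any single fragment, but the restricted closure of its left-hand side across the fragments still reaches the right-hand side; the remaining FDs each lie inside some fragment. All dependencies are preserved.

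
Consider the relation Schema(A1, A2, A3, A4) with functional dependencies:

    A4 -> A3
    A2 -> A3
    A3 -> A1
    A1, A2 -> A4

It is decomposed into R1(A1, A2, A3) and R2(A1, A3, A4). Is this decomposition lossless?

Common attributes: R1 ∩ R2 = {A1, A3}.
No dependency enlarges {A1, A3}, so (A1, A3)⁺ = {A1, A3}.
The closure contains neither all of R1 = {A1, A2, A3} nor all of R2 = {A1, A3, A4}, so the common attributes are not a superkey of either fragment. The join is lossy.

No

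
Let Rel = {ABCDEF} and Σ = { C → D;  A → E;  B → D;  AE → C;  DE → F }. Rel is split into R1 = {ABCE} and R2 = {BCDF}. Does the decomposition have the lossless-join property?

Common attributes: R1 ∩ R2 = {BC}.
Closure of {BC}: C → D applies, adding D. So (BC)⁺ = {BCD}.
The closure contains neither all of R1 = {ABCE} nor all of R2 = {BCDF}, so the common attributes are not a superkey of either fragment. The join is lossy.

No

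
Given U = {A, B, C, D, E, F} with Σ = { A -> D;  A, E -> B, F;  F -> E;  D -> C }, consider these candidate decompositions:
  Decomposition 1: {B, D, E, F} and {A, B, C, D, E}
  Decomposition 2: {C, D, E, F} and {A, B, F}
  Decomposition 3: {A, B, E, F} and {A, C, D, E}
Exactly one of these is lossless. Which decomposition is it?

Decomposition 1: common = {B, D, E}, closure = {B, C, D, E} → lossy.
Decomposition 2: common = {F}, closure = {E, F} → lossy.
Decomposition 3: common = {A, E}, closure = {A, B, C, D, E, F} → lossless.

Decomposition 3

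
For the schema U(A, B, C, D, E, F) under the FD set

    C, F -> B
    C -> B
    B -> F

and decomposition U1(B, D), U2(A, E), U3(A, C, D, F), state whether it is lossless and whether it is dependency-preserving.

Lossless test (chase): applying each FD to every pair of rows produces no changes in the tableau, so no row becomes fully distinguished — the join is lossy.
Dependency preservation: the restricted closure of {C, F} across the fragments never reaches {B}, so C, F → B cannot be enforced without a join — not preserved.

lossy and not dependency-preserving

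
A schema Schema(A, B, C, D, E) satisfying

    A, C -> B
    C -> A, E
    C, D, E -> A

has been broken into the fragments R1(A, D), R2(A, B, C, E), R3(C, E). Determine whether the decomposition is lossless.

No

Chase test. Columns are A, B, C, D, E; row i has aⱼ where attribute j ∈ Ri, else bᵢⱼ.
Initial tableau (one row per fragment):
  row 1: a1 b12 b13 a4 b15
  row 2: a1 a2 a3 b24 a5
  row 3: b31 b32 a3 b34 a5
Rows 2 and 3 agree on C; apply C→A, E and equate their A, E entries.
Rows 2 and 3 agree on A, C; apply A, C→B and equate their B entries.
No row becomes fully distinguished — the join is lossy.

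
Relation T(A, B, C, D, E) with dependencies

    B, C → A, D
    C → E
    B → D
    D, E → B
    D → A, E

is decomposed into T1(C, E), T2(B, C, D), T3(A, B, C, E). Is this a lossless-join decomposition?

Chase test. Columns are A, B, C, D, E; row i has aⱼ where attribute j ∈ Ti, else bᵢⱼ.
Initial tableau (one row per fragment):
  row 1: b11 b12 a3 b14 a5
  row 2: b21 a2 a3 a4 b25
  row 3: a1 a2 a3 b34 a5
Rows 2 and 3 agree on B, C; apply B, C→A, D and equate their A, D entries.
Rows 1 and 2 agree on C; apply C→E and equate their E entries.
Row 2 is now all distinguished symbols — the join is lossless.

Yes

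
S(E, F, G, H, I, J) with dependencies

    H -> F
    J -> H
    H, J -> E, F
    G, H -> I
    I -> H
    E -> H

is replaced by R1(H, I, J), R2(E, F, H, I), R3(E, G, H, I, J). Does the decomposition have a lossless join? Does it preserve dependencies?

lossless and dependency-preserving

Lossless test (chase): Rows 1 and 2 agree on H; apply H→F and equate their F entries. Rows 1 and 3 agree on H; apply H→F and equate their F entries. Rows 1 and 3 agree on H, J; apply H, J→E, F and equate their E, F entries. Row 3 is now all distinguished symbols — the join is lossless.
Dependency preservation: H, J → E, F is not contained in any single fragment, but the restricted closure of its left-hand side across the fragments still reaches the right-hand side; the remaining FDs each lie inside some fragment. All dependencies are preserved.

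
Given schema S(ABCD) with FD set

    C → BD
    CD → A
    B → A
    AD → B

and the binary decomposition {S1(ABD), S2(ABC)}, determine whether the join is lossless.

No

Common attributes: S1 ∩ S2 = {AB}.
No dependency enlarges {AB}, so (AB)⁺ = {AB}.
The closure contains neither all of S1 = {ABD} nor all of S2 = {ABC}, so the common attributes are not a superkey of either fragment. The join is lossy.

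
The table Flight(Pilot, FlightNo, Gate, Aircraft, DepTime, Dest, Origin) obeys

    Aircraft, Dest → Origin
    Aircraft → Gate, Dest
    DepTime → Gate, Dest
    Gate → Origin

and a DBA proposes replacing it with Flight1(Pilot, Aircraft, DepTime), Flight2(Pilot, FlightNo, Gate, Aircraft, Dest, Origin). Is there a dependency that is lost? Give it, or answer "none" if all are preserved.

Check DepTime → Gate, Dest: no single fragment contains all of {Gate, DepTime, Dest}, and the restricted closure of {DepTime} across the fragments never reaches {Gate, Dest}.
Aircraft, Dest → Origin is preserved.
Aircraft → Gate, Dest is preserved.
Gate → Origin is preserved.

DepTime → Gate, Dest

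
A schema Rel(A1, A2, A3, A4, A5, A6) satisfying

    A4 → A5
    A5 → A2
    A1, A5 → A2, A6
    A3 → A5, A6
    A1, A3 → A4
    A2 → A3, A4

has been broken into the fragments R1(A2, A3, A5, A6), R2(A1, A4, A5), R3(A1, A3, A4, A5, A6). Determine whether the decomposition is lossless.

Chase test. Columns are A1, A2, A3, A4, A5, A6; row i has aⱼ where attribute j ∈ Ri, else bᵢⱼ.
Initial tableau (one row per fragment):
  row 1: b11 a2 a3 b14 a5 a6
  row 2: a1 b22 b23 a4 a5 b26
  row 3: a1 b32 a3 a4 a5 a6
Rows 1 and 2 agree on A5; apply A5→A2 and equate their A2 entries.
Rows 1 and 3 agree on A5; apply A5→A2 and equate their A2 entries.
Rows 2 and 3 agree on A1, A5; apply A1, A5→A2, A6 and equate their A2, A6 entries.
Rows 1 and 2 agree on A2; apply A2→A3, A4 and equate their A3, A4 entries.
Row 2 is now all distinguished symbols — the join is lossless.

Yes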